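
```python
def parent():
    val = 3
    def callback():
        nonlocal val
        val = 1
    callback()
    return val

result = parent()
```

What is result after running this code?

Step 1: parent() sets val = 3.
Step 2: callback() uses nonlocal to reassign val = 1.
Step 3: result = 1

The answer is 1.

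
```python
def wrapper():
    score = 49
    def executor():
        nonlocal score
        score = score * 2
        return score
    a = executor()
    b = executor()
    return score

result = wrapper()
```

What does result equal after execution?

Step 1: score starts at 49.
Step 2: First executor(): score = 49 * 2 = 98.
Step 3: Second executor(): score = 98 * 2 = 196.
Step 4: result = 196

The answer is 196.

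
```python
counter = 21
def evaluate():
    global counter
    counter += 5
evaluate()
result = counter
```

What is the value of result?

Step 1: counter = 21 globally.
Step 2: evaluate() modifies global counter: counter += 5 = 26.
Step 3: result = 26

The answer is 26.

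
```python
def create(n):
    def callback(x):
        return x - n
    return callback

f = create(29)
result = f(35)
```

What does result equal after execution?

Step 1: create(29) creates a closure capturing n = 29.
Step 2: f(35) computes 35 - 29 = 6.
Step 3: result = 6

The answer is 6.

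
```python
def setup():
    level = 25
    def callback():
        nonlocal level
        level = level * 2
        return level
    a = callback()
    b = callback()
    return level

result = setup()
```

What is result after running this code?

Step 1: level starts at 25.
Step 2: First callback(): level = 25 * 2 = 50.
Step 3: Second callback(): level = 50 * 2 = 100.
Step 4: result = 100

The answer is 100.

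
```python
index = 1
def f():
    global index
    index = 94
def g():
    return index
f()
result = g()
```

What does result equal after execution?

Step 1: index = 1.
Step 2: f() sets global index = 94.
Step 3: g() reads global index = 94. result = 94

The answer is 94.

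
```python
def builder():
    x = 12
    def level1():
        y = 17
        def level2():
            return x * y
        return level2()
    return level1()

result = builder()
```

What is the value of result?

Step 1: x = 12 in builder. y = 17 in level1.
Step 2: level2() reads x = 12 and y = 17 from enclosing scopes.
Step 3: result = 12 * 17 = 204

The answer is 204.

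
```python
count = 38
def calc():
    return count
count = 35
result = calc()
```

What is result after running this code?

Step 1: count is first set to 38, then reassigned to 35.
Step 2: calc() is called after the reassignment, so it looks up the current global count = 35.
Step 3: result = 35

The answer is 35.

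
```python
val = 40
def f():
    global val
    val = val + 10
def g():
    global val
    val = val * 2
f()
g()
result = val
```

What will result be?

Step 1: val = 40.
Step 2: f() adds 10: val = 40 + 10 = 50.
Step 3: g() doubles: val = 50 * 2 = 100.
Step 4: result = 100

The answer is 100.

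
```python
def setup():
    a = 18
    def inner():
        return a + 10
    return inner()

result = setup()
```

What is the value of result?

Step 1: setup() defines a = 18.
Step 2: inner() reads a = 18 from enclosing scope, returns 18 + 10 = 28.
Step 3: result = 28

The answer is 28.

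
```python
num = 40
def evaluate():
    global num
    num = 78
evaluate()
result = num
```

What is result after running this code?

Step 1: num = 40 globally.
Step 2: evaluate() declares global num and sets it to 78.
Step 3: After evaluate(), global num = 78. result = 78

The answer is 78.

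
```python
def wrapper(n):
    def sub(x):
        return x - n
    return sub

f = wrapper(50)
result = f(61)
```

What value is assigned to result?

Step 1: wrapper(50) creates a closure capturing n = 50.
Step 2: f(61) computes 61 - 50 = 11.
Step 3: result = 11

The answer is 11.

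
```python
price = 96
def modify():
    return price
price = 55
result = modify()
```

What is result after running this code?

Step 1: price is first set to 96, then reassigned to 55.
Step 2: modify() is called after the reassignment, so it looks up the current global price = 55.
Step 3: result = 55

The answer is 55.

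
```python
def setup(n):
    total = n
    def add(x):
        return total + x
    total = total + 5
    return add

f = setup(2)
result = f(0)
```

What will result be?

Step 1: setup(2) sets total = 2, then total = 2 + 5 = 7.
Step 2: Closures capture by reference, so add sees total = 7.
Step 3: f(0) returns 7 + 0 = 7

The answer is 7.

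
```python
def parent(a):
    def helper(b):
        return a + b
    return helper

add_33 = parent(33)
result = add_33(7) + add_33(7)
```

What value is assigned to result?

Step 1: add_33 captures a = 33.
Step 2: add_33(7) = 33 + 7 = 40, called twice.
Step 3: result = 40 + 40 = 80

The answer is 80.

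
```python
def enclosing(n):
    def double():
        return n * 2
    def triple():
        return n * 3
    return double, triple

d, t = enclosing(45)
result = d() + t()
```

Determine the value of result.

Step 1: Both closures capture the same n = 45.
Step 2: d() = 45 * 2 = 90, t() = 45 * 3 = 135.
Step 3: result = 90 + 135 = 225

The answer is 225.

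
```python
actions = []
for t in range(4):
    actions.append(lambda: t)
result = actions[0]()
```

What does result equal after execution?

Step 1: The loop creates 4 lambdas, all referencing the same variable t.
Step 2: After the loop, t = 3 (final value).
Step 3: actions[0]() looks up t at call time and finds 3. This is the late binding gotcha. result = 3

The answer is 3.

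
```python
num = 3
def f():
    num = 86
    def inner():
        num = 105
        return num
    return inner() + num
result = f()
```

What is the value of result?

Step 1: f() has local num = 86. inner() has local num = 105.
Step 2: inner() returns its local num = 105.
Step 3: f() returns 105 + its own num (86) = 191

The answer is 191.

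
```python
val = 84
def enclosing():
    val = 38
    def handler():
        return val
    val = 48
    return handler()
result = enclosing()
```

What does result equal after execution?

Step 1: enclosing() sets val = 38, then later val = 48.
Step 2: handler() is called after val is reassigned to 48. Closures capture variables by reference, not by value.
Step 3: result = 48

The answer is 48.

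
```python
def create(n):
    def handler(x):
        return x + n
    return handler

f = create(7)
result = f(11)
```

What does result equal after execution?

Step 1: create(7) creates a closure that captures n = 7.
Step 2: f(11) calls the closure with x = 11, returning 11 + 7 = 18.
Step 3: result = 18

The answer is 18.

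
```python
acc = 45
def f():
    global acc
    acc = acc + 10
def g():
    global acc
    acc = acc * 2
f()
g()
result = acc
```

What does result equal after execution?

Step 1: acc = 45.
Step 2: f() adds 10: acc = 45 + 10 = 55.
Step 3: g() doubles: acc = 55 * 2 = 110.
Step 4: result = 110

The answer is 110.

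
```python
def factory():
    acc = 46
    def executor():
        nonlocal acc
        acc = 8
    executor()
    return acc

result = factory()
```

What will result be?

Step 1: factory() sets acc = 46.
Step 2: executor() uses nonlocal to reassign acc = 8.
Step 3: result = 8

The answer is 8.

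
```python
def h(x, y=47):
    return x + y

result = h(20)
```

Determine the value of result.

Step 1: h(20) uses default y = 47.
Step 2: Returns 20 + 47 = 67.
Step 3: result = 67

The answer is 67.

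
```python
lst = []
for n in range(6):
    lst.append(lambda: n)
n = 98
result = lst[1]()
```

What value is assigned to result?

Step 1: Lambdas capture the variable n by reference, not by value.
Step 2: After the loop, n is reassigned to 98.
Step 3: lst[1]() looks up the current n = 98. result = 98

The answer is 98.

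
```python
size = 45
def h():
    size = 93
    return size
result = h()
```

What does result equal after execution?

Step 1: Global size = 45.
Step 2: h() creates local size = 93, shadowing the global.
Step 3: Returns local size = 93. result = 93

The answer is 93.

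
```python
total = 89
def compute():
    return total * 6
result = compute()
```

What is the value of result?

Step 1: total = 89 is defined globally.
Step 2: compute() looks up total from global scope = 89, then computes 89 * 6 = 534.
Step 3: result = 534

The answer is 534.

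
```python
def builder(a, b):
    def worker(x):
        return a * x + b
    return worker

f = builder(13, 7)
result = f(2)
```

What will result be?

Step 1: builder(13, 7) captures a = 13, b = 7.
Step 2: f(2) computes 13 * 2 + 7 = 33.
Step 3: result = 33

The answer is 33.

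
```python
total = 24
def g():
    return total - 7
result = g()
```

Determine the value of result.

Step 1: total = 24 is defined globally.
Step 2: g() looks up total from global scope = 24, then computes 24 - 7 = 17.
Step 3: result = 17

The answer is 17.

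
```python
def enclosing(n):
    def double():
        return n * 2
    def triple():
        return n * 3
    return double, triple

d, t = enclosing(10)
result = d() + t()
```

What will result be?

Step 1: Both closures capture the same n = 10.
Step 2: d() = 10 * 2 = 20, t() = 10 * 3 = 30.
Step 3: result = 20 + 30 = 50

The answer is 50.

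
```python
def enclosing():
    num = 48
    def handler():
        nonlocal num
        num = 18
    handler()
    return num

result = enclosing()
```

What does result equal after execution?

Step 1: enclosing() sets num = 48.
Step 2: handler() uses nonlocal to reassign num = 18.
Step 3: result = 18

The answer is 18.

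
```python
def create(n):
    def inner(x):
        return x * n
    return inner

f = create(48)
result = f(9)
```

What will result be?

Step 1: create(48) creates a closure capturing n = 48.
Step 2: f(9) computes 9 * 48 = 432.
Step 3: result = 432

The answer is 432.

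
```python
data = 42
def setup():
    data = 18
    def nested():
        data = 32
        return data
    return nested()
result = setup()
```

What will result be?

Step 1: Three scopes define data: global (42), setup (18), nested (32).
Step 2: nested() has its own local data = 32, which shadows both enclosing and global.
Step 3: result = 32 (local wins in LEGB)

The answer is 32.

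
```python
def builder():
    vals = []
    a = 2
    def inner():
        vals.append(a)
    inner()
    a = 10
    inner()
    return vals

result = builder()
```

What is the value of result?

Step 1: a = 2. inner() appends current a to vals.
Step 2: First inner(): appends 2. Then a = 10.
Step 3: Second inner(): appends 10 (closure sees updated a). result = [2, 10]

The answer is [2, 10].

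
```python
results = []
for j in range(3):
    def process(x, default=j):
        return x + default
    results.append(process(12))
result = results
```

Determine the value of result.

Step 1: Default argument default=j is evaluated at function definition time.
Step 2: Each iteration creates process with default = current j value.
Step 3: process(12) returns 12 + default. results = [12, 13, 14]

The answer is [12, 13, 14].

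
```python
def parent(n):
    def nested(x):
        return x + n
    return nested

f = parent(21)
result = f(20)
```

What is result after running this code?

Step 1: parent(21) creates a closure that captures n = 21.
Step 2: f(20) calls the closure with x = 20, returning 20 + 21 = 41.
Step 3: result = 41

The answer is 41.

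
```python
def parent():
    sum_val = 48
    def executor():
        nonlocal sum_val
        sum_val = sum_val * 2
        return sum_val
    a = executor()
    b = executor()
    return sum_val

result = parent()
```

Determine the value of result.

Step 1: sum_val starts at 48.
Step 2: First executor(): sum_val = 48 * 2 = 96.
Step 3: Second executor(): sum_val = 96 * 2 = 192.
Step 4: result = 192

The answer is 192.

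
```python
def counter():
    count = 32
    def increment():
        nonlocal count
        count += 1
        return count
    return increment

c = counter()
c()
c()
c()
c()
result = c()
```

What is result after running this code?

Step 1: counter() creates closure with count = 32.
Step 2: Each c() call increments count via nonlocal. After 5 calls: 32 + 5 = 37.
Step 3: result = 37

The answer is 37.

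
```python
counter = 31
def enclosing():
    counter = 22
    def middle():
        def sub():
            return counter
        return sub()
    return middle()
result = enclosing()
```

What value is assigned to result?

Step 1: enclosing() defines counter = 22. middle() and sub() have no local counter.
Step 2: sub() checks local (none), enclosing middle() (none), enclosing enclosing() and finds counter = 22.
Step 3: result = 22

The answer is 22.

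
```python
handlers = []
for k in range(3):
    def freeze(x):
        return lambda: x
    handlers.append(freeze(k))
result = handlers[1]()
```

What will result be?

Step 1: freeze(k) creates a new scope capturing x = k at call time.
Step 2: handlers[1] = freeze(1), so its lambda captures x = 1.
Step 3: result = 1 (closure factory fixes late binding)

The answer is 1.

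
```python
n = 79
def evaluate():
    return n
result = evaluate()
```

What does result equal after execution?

Step 1: n = 79 is defined in the global scope.
Step 2: evaluate() looks up n. No local n exists, so Python checks the global scope via LEGB rule and finds n = 79.
Step 3: result = 79

The answer is 79.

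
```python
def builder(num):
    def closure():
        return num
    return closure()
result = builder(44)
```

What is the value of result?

Step 1: builder(44) binds parameter num = 44.
Step 2: closure() looks up num in enclosing scope and finds the parameter num = 44.
Step 3: result = 44

The answer is 44.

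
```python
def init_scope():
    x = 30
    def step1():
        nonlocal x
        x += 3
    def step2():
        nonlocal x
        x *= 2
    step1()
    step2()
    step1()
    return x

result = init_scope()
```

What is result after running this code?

Step 1: x = 30.
Step 2: step1(): x = 30 + 3 = 33.
Step 3: step2(): x = 33 * 2 = 66.
Step 4: step1(): x = 66 + 3 = 69. result = 69

The answer is 69.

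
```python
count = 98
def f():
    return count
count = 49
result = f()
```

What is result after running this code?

Step 1: count is first set to 98, then reassigned to 49.
Step 2: f() is called after the reassignment, so it looks up the current global count = 49.
Step 3: result = 49

The answer is 49.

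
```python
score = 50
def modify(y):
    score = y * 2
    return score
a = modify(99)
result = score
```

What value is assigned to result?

Step 1: Global score = 50.
Step 2: modify(99) creates local score = 99 * 2 = 198.
Step 3: Global score unchanged because no global keyword. result = 50

The answer is 50.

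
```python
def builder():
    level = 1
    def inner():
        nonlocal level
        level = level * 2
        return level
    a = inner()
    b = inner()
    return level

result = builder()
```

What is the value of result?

Step 1: level starts at 1.
Step 2: First inner(): level = 1 * 2 = 2.
Step 3: Second inner(): level = 2 * 2 = 4.
Step 4: result = 4

The answer is 4.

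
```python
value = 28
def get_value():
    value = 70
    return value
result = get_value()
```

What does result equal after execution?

Step 1: Global value = 28.
Step 2: get_value() creates local value = 70, shadowing the global.
Step 3: Returns local value = 70. result = 70

The answer is 70.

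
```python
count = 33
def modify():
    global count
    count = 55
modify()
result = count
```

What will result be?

Step 1: count = 33 globally.
Step 2: modify() declares global count and sets it to 55.
Step 3: After modify(), global count = 55. result = 55

The answer is 55.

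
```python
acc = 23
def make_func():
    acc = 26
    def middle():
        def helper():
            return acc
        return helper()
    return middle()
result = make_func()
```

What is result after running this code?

Step 1: make_func() defines acc = 26. middle() and helper() have no local acc.
Step 2: helper() checks local (none), enclosing middle() (none), enclosing make_func() and finds acc = 26.
Step 3: result = 26

The answer is 26.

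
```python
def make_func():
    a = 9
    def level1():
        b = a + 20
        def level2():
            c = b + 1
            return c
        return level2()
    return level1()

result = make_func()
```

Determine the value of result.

Step 1: a = 9. b = a + 20 = 29.
Step 2: c = b + 1 = 29 + 1 = 30.
Step 3: result = 30

The answer is 30.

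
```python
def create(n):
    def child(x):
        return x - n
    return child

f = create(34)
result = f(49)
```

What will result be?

Step 1: create(34) creates a closure capturing n = 34.
Step 2: f(49) computes 49 - 34 = 15.
Step 3: result = 15

The answer is 15.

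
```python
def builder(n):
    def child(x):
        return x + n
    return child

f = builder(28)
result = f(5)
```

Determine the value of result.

Step 1: builder(28) creates a closure that captures n = 28.
Step 2: f(5) calls the closure with x = 5, returning 5 + 28 = 33.
Step 3: result = 33

The answer is 33.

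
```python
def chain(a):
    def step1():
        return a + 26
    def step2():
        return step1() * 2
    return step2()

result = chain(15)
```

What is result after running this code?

Step 1: chain(15) captures a = 15.
Step 2: step2() calls step1() which returns 15 + 26 = 41.
Step 3: step2() returns 41 * 2 = 82

The answer is 82.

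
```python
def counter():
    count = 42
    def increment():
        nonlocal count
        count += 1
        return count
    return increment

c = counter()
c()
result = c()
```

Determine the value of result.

Step 1: counter() creates closure with count = 42.
Step 2: Each c() call increments count via nonlocal. After 2 calls: 42 + 2 = 44.
Step 3: result = 44

The answer is 44.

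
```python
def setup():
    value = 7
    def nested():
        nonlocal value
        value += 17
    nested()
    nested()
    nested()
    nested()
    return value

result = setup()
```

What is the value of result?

Step 1: value starts at 7.
Step 2: nested() is called 4 times, each adding 17.
Step 3: value = 7 + 17 * 4 = 75

The answer is 75.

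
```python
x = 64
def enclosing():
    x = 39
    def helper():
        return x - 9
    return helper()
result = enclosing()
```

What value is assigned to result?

Step 1: enclosing() shadows global x with x = 39.
Step 2: helper() finds x = 39 in enclosing scope, computes 39 - 9 = 30.
Step 3: result = 30

The answer is 30.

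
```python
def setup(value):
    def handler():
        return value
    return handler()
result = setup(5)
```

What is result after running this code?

Step 1: setup(5) binds parameter value = 5.
Step 2: handler() looks up value in enclosing scope and finds the parameter value = 5.
Step 3: result = 5

The answer is 5.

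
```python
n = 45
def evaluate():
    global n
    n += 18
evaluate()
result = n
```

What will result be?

Step 1: n = 45 globally.
Step 2: evaluate() modifies global n: n += 18 = 63.
Step 3: result = 63

The answer is 63.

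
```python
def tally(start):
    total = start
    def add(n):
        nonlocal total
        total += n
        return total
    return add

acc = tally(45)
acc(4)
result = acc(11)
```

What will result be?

Step 1: tally(45) creates closure with total = 45.
Step 2: First acc(4): total = 45 + 4 = 49.
Step 3: Second acc(11): total = 49 + 11 = 60. result = 60

The answer is 60.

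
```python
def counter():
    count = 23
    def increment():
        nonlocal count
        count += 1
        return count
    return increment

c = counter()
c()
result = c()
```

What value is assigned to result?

Step 1: counter() creates closure with count = 23.
Step 2: Each c() call increments count via nonlocal. After 2 calls: 23 + 2 = 25.
Step 3: result = 25

The answer is 25.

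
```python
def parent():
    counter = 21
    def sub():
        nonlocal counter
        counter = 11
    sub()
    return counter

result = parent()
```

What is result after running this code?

Step 1: parent() sets counter = 21.
Step 2: sub() uses nonlocal to reassign counter = 11.
Step 3: result = 11

The answer is 11.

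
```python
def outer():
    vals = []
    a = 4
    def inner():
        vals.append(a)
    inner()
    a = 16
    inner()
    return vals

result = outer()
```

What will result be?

Step 1: a = 4. inner() appends current a to vals.
Step 2: First inner(): appends 4. Then a = 16.
Step 3: Second inner(): appends 16 (closure sees updated a). result = [4, 16]

The answer is [4, 16].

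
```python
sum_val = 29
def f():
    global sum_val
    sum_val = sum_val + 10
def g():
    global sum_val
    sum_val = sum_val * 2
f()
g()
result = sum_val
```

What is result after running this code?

Step 1: sum_val = 29.
Step 2: f() adds 10: sum_val = 29 + 10 = 39.
Step 3: g() doubles: sum_val = 39 * 2 = 78.
Step 4: result = 78

The answer is 78.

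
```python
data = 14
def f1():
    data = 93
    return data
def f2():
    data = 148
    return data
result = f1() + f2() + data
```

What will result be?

Step 1: Each function shadows global data with its own local.
Step 2: f1() returns 93, f2() returns 148.
Step 3: Global data = 14 is unchanged. result = 93 + 148 + 14 = 255

The answer is 255.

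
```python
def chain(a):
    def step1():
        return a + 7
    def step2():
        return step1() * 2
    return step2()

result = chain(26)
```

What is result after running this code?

Step 1: chain(26) captures a = 26.
Step 2: step2() calls step1() which returns 26 + 7 = 33.
Step 3: step2() returns 33 * 2 = 66

The answer is 66.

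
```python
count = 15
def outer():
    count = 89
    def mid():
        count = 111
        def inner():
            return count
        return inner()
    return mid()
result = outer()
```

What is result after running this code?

Step 1: Three levels of shadowing: global 15, outer 89, mid 111.
Step 2: inner() finds count = 111 in enclosing mid() scope.
Step 3: result = 111

The answer is 111.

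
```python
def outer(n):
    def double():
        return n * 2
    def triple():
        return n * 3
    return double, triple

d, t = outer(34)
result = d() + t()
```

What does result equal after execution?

Step 1: Both closures capture the same n = 34.
Step 2: d() = 34 * 2 = 68, t() = 34 * 3 = 102.
Step 3: result = 68 + 102 = 170

The answer is 170.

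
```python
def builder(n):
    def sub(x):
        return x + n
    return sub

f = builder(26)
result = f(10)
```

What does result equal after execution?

Step 1: builder(26) creates a closure that captures n = 26.
Step 2: f(10) calls the closure with x = 10, returning 10 + 26 = 36.
Step 3: result = 36

The answer is 36.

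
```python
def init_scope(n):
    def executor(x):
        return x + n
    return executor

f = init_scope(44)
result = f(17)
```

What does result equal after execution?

Step 1: init_scope(44) creates a closure that captures n = 44.
Step 2: f(17) calls the closure with x = 17, returning 17 + 44 = 61.
Step 3: result = 61

The answer is 61.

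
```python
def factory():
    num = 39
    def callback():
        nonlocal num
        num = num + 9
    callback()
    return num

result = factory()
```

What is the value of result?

Step 1: factory() sets num = 39.
Step 2: callback() uses nonlocal to modify num in factory's scope: num = 39 + 9 = 48.
Step 3: factory() returns the modified num = 48

The answer is 48.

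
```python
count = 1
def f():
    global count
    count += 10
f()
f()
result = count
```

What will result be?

Step 1: count = 1.
Step 2: First f(): count = 1 + 10 = 11.
Step 3: Second f(): count = 11 + 10 = 21. result = 21

The answer is 21.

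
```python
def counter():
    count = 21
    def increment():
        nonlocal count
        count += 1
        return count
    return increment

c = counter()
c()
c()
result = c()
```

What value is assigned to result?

Step 1: counter() creates closure with count = 21.
Step 2: Each c() call increments count via nonlocal. After 3 calls: 21 + 3 = 24.
Step 3: result = 24

The answer is 24.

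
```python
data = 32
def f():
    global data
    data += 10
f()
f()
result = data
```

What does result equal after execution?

Step 1: data = 32.
Step 2: First f(): data = 32 + 10 = 42.
Step 3: Second f(): data = 42 + 10 = 52. result = 52

The answer is 52.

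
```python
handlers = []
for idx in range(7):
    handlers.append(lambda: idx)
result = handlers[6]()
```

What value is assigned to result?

Step 1: The loop creates 7 lambdas, all referencing the same variable idx.
Step 2: After the loop, idx = 6 (final value).
Step 3: handlers[6]() looks up idx at call time and finds 6. This is the late binding gotcha. result = 6

The answer is 6.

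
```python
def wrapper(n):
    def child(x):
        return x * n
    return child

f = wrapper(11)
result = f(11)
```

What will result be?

Step 1: wrapper(11) creates a closure capturing n = 11.
Step 2: f(11) computes 11 * 11 = 121.
Step 3: result = 121

The answer is 121.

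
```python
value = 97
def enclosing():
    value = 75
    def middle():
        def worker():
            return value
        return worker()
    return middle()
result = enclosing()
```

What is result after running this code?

Step 1: enclosing() defines value = 75. middle() and worker() have no local value.
Step 2: worker() checks local (none), enclosing middle() (none), enclosing enclosing() and finds value = 75.
Step 3: result = 75

The answer is 75.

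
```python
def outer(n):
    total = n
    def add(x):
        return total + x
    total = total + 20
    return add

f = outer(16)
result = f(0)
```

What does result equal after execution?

Step 1: outer(16) sets total = 16, then total = 16 + 20 = 36.
Step 2: Closures capture by reference, so add sees total = 36.
Step 3: f(0) returns 36 + 0 = 36

The answer is 36.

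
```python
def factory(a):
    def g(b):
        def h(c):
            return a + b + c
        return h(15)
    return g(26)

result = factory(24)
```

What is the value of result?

Step 1: a = 24, b = 26, c = 15 across three nested scopes.
Step 2: h() accesses all three via LEGB rule.
Step 3: result = 24 + 26 + 15 = 65

The answer is 65.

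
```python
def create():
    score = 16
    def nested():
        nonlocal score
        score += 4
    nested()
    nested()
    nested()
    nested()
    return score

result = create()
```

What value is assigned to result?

Step 1: score starts at 16.
Step 2: nested() is called 4 times, each adding 4.
Step 3: score = 16 + 4 * 4 = 32

The answer is 32.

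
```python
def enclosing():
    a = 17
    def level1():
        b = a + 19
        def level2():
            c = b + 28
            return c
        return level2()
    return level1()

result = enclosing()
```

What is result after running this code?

Step 1: a = 17. b = a + 19 = 36.
Step 2: c = b + 28 = 36 + 28 = 64.
Step 3: result = 64

The answer is 64.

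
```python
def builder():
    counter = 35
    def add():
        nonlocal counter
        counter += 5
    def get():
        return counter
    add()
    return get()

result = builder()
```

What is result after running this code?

Step 1: counter = 35. add() modifies it via nonlocal, get() reads it.
Step 2: add() makes counter = 35 + 5 = 40.
Step 3: get() returns 40. result = 40

The answer is 40.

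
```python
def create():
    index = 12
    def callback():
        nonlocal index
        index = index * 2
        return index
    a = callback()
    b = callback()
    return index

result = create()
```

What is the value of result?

Step 1: index starts at 12.
Step 2: First callback(): index = 12 * 2 = 24.
Step 3: Second callback(): index = 24 * 2 = 48.
Step 4: result = 48

The answer is 48.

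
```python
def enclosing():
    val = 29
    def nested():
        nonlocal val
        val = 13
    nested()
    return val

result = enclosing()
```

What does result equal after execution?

Step 1: enclosing() sets val = 29.
Step 2: nested() uses nonlocal to reassign val = 13.
Step 3: result = 13

The answer is 13.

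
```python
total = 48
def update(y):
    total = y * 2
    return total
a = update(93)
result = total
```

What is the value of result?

Step 1: Global total = 48.
Step 2: update(93) creates local total = 93 * 2 = 186.
Step 3: Global total unchanged because no global keyword. result = 48

The answer is 48.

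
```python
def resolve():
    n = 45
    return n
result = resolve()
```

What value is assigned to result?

Step 1: resolve() defines n = 45 in its local scope.
Step 2: return n finds the local variable n = 45.
Step 3: result = 45

The answer is 45.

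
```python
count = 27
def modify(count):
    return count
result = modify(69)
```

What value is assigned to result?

Step 1: Global count = 27.
Step 2: modify(69) takes parameter count = 69, which shadows the global.
Step 3: result = 69

The answer is 69.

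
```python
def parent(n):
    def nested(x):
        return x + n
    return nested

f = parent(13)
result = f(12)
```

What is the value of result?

Step 1: parent(13) creates a closure that captures n = 13.
Step 2: f(12) calls the closure with x = 12, returning 12 + 13 = 25.
Step 3: result = 25

The answer is 25.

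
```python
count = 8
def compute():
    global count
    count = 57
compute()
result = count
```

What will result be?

Step 1: count = 8 globally.
Step 2: compute() declares global count and sets it to 57.
Step 3: After compute(), global count = 57. result = 57

The answer is 57.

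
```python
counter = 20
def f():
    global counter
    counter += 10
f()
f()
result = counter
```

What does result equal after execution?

Step 1: counter = 20.
Step 2: First f(): counter = 20 + 10 = 30.
Step 3: Second f(): counter = 30 + 10 = 40. result = 40

The answer is 40.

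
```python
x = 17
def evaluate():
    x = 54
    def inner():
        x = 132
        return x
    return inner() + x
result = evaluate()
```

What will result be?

Step 1: evaluate() has local x = 54. inner() has local x = 132.
Step 2: inner() returns its local x = 132.
Step 3: evaluate() returns 132 + its own x (54) = 186

The answer is 186.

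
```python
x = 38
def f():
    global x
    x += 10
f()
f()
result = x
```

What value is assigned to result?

Step 1: x = 38.
Step 2: First f(): x = 38 + 10 = 48.
Step 3: Second f(): x = 48 + 10 = 58. result = 58

The answer is 58.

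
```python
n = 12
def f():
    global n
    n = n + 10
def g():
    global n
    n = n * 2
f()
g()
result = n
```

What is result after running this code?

Step 1: n = 12.
Step 2: f() adds 10: n = 12 + 10 = 22.
Step 3: g() doubles: n = 22 * 2 = 44.
Step 4: result = 44

The answer is 44.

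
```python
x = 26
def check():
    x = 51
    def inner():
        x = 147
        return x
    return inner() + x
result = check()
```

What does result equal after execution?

Step 1: check() has local x = 51. inner() has local x = 147.
Step 2: inner() returns its local x = 147.
Step 3: check() returns 147 + its own x (51) = 198

The answer is 198.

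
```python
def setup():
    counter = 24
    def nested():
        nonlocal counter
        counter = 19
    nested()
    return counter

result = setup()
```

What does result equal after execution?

Step 1: setup() sets counter = 24.
Step 2: nested() uses nonlocal to reassign counter = 19.
Step 3: result = 19

The answer is 19.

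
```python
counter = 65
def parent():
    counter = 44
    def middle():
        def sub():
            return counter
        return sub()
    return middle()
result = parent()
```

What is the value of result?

Step 1: parent() defines counter = 44. middle() and sub() have no local counter.
Step 2: sub() checks local (none), enclosing middle() (none), enclosing parent() and finds counter = 44.
Step 3: result = 44

The answer is 44.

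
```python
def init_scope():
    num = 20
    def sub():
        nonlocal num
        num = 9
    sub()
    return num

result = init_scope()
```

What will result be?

Step 1: init_scope() sets num = 20.
Step 2: sub() uses nonlocal to reassign num = 9.
Step 3: result = 9

The answer is 9.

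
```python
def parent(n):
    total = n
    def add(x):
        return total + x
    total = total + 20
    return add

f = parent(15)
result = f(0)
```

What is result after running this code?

Step 1: parent(15) sets total = 15, then total = 15 + 20 = 35.
Step 2: Closures capture by reference, so add sees total = 35.
Step 3: f(0) returns 35 + 0 = 35

The answer is 35.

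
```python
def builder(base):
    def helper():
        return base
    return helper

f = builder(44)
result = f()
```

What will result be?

Step 1: builder(44) creates closure capturing base = 44.
Step 2: f() returns the captured base = 44.
Step 3: result = 44

The answer is 44.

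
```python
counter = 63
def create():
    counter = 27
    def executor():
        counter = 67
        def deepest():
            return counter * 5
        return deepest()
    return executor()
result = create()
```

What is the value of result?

Step 1: deepest() looks up counter through LEGB: not local, finds counter = 67 in enclosing executor().
Step 2: Returns 67 * 5 = 335.
Step 3: result = 335

The answer is 335.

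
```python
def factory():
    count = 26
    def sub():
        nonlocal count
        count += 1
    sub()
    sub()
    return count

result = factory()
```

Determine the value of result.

Step 1: count starts at 26.
Step 2: sub() is called 2 times, each adding 1.
Step 3: count = 26 + 1 * 2 = 28

The answer is 28.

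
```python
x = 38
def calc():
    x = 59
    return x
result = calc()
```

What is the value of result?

Step 1: Global x = 38.
Step 2: calc() creates local x = 59, shadowing the global.
Step 3: Returns local x = 59. result = 59

The answer is 59.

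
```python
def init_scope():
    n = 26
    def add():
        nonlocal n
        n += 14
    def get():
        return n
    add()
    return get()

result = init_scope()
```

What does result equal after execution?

Step 1: n = 26. add() modifies it via nonlocal, get() reads it.
Step 2: add() makes n = 26 + 14 = 40.
Step 3: get() returns 40. result = 40

The answer is 40.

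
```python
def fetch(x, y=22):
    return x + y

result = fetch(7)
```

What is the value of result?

Step 1: fetch(7) uses default y = 22.
Step 2: Returns 7 + 22 = 29.
Step 3: result = 29

The answer is 29.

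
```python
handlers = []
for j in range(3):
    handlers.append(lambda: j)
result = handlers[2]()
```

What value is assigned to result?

Step 1: The loop creates 3 lambdas, all referencing the same variable j.
Step 2: After the loop, j = 2 (final value).
Step 3: handlers[2]() looks up j at call time and finds 2. This is the late binding gotcha. result = 2

The answer is 2.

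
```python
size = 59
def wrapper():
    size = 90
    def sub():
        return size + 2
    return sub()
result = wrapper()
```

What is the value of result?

Step 1: wrapper() shadows global size with size = 90.
Step 2: sub() finds size = 90 in enclosing scope, computes 90 + 2 = 92.
Step 3: result = 92

The answer is 92.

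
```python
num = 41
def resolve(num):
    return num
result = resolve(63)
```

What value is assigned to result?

Step 1: Global num = 41.
Step 2: resolve(63) takes parameter num = 63, which shadows the global.
Step 3: result = 63

The answer is 63.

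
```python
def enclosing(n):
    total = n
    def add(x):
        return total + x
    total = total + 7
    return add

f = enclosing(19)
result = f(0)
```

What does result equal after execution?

Step 1: enclosing(19) sets total = 19, then total = 19 + 7 = 26.
Step 2: Closures capture by reference, so add sees total = 26.
Step 3: f(0) returns 26 + 0 = 26

The answer is 26.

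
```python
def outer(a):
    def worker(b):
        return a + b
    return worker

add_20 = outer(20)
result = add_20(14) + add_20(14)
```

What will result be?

Step 1: add_20 captures a = 20.
Step 2: add_20(14) = 20 + 14 = 34, called twice.
Step 3: result = 34 + 34 = 68

The answer is 68.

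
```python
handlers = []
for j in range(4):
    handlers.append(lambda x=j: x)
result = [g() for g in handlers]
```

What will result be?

Step 1: Default arg x=j captures j at each iteration.
Step 2: Each lambda has its own default: 0, 1, ..., 3.
Step 3: result = [0, 1, 2, 3]

The answer is [0, 1, 2, 3].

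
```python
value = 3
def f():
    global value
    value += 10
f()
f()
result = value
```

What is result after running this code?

Step 1: value = 3.
Step 2: First f(): value = 3 + 10 = 13.
Step 3: Second f(): value = 13 + 10 = 23. result = 23

The answer is 23.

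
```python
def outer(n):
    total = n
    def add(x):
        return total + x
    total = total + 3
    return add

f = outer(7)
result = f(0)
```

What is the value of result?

Step 1: outer(7) sets total = 7, then total = 7 + 3 = 10.
Step 2: Closures capture by reference, so add sees total = 10.
Step 3: f(0) returns 10 + 0 = 10

The answer is 10.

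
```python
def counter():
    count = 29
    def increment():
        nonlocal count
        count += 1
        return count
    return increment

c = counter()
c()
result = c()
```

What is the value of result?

Step 1: counter() creates closure with count = 29.
Step 2: Each c() call increments count via nonlocal. After 2 calls: 29 + 2 = 31.
Step 3: result = 31

The answer is 31.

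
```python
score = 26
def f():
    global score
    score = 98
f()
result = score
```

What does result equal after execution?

Step 1: score = 26 globally.
Step 2: f() declares global score and sets it to 98.
Step 3: After f(), global score = 98. result = 98

The answer is 98.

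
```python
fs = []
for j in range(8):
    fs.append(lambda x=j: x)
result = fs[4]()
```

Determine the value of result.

Step 1: Default argument x=j captures j's value at each iteration.
Step 2: fs[4] captured x = 4 when j was 4.
Step 3: result = 4

The answer is 4.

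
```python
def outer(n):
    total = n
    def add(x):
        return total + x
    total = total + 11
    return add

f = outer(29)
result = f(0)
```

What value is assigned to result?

Step 1: outer(29) sets total = 29, then total = 29 + 11 = 40.
Step 2: Closures capture by reference, so add sees total = 40.
Step 3: f(0) returns 40 + 0 = 40

The answer is 40.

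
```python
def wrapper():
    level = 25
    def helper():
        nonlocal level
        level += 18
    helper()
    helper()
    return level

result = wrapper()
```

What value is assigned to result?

Step 1: level starts at 25.
Step 2: helper() is called 2 times, each adding 18.
Step 3: level = 25 + 18 * 2 = 61

The answer is 61.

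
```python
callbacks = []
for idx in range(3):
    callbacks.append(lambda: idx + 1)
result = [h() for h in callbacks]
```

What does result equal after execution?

Step 1: All lambdas capture idx by reference. After the loop, idx = 2.
Step 2: Each call returns 2 + 1 = 3.
Step 3: result = [3, 3, 3]

The answer is [3, 3, 3].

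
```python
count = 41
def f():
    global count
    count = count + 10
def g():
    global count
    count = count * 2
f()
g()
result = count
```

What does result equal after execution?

Step 1: count = 41.
Step 2: f() adds 10: count = 41 + 10 = 51.
Step 3: g() doubles: count = 51 * 2 = 102.
Step 4: result = 102

The answer is 102.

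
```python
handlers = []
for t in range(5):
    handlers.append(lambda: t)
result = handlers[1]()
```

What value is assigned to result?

Step 1: The loop creates 5 lambdas, all referencing the same variable t.
Step 2: After the loop, t = 4 (final value).
Step 3: handlers[1]() looks up t at call time and finds 4. This is the late binding gotcha. result = 4

The answer is 4.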